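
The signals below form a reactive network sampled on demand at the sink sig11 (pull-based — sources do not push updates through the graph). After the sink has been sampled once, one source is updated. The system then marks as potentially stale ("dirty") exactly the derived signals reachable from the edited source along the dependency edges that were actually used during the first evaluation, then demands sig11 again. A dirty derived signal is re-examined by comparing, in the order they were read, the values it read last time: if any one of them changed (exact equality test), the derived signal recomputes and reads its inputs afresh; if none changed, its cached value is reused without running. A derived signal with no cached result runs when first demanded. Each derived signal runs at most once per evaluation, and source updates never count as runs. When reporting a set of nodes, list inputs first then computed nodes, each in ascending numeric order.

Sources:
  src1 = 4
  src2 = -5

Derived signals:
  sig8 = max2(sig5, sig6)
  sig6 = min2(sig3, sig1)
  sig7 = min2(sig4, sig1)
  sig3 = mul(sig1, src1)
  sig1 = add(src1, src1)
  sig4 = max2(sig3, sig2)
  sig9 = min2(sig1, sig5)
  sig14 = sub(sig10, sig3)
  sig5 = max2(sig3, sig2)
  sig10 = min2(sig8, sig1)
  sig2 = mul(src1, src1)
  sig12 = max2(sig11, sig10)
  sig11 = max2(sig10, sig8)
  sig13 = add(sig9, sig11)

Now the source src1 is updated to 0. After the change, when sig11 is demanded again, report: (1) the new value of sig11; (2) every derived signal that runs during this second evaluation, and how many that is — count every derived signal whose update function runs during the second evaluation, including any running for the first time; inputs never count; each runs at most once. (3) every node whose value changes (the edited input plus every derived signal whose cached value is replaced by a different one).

sig11 now evaluates to 0.
Run set: sig1, sig2, sig3, sig5, sig6, sig8, sig10, sig11 (8 run).
Changed values: src1, sig1, sig2, sig3, sig5, sig6, sig8, sig10, sig11.

Initial pass — values computed on the first demand:
  sig1 = add(4, 4) = 8
  sig2 = mul(4, 4) = 16
  sig3 = mul(8, 4) = 32
  sig5 = max2(32, 16) = 32
  sig6 = min2(32, 8) = 8
  sig8 = max2(32, 8) = 32
  sig10 = min2(32, 8) = 8
  sig11 = max2(8, 32) = 32

Second demand — change propagation:
  sig1: re-runs because src1 4->0; src1 4->0; new result 0.
  sig2: re-runs because src1 4->0; src1 4->0; new result 0.
  sig3: re-runs because sig1 8->0; src1 4->0; new result 0.
  sig5: re-runs because sig3 32->0; sig2 16->0; new result 0.
  sig6: re-runs because sig3 32->0; sig1 8->0; new result 0.
  sig8: re-runs because sig5 32->0; sig6 8->0; new result 0.
  sig10: re-runs because sig8 32->0; sig1 8->0; new result 0.
  sig11: re-runs because sig10 8->0; sig8 32->0; new result 0.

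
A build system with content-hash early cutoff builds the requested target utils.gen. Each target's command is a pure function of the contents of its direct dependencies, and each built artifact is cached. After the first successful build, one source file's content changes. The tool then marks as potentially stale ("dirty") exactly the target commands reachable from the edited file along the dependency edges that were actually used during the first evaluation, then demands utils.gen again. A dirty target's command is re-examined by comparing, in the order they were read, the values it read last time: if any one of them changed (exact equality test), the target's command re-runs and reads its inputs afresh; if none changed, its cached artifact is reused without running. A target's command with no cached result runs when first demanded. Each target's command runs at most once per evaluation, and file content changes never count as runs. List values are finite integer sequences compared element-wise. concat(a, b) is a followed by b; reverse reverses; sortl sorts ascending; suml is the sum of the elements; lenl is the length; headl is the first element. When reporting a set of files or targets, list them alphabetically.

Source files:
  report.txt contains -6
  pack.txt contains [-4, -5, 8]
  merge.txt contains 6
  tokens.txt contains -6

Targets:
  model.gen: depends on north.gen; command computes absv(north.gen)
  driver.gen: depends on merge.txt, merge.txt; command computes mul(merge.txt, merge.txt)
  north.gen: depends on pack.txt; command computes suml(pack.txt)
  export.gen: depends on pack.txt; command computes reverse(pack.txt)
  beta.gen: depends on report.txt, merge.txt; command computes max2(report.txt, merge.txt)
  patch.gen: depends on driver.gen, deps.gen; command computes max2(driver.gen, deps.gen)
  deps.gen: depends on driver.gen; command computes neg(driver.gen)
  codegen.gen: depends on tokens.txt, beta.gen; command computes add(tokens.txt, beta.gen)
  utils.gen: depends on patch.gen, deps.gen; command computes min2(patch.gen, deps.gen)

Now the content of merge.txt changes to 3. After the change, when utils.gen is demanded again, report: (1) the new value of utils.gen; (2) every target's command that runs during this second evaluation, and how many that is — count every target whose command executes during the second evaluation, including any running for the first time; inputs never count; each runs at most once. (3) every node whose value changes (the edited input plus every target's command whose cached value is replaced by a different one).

First evaluation (everything demanded from the output):
  driver.gen = mul(6, 6) = 36
  deps.gen = neg(36) = -36
  patch.gen = max2(36, -36) = 36
  utils.gen = min2(36, -36) = -36

Propagation after the edit:
  driver.gen: runs — merge.txt 6->3; merge.txt 6->3; result 9.
  deps.gen: runs — driver.gen 36->9; result -9.
  patch.gen: runs — driver.gen 36->9; deps.gen -36->-9; result 9.
  utils.gen: runs — patch.gen 36->9; deps.gen -36->-9; result -9.

New value of utils.gen: -9.
Target commands that run: deps.gen, driver.gen, patch.gen, utils.gen — 4 in total.
Values that change: deps.gen, driver.gen, merge.txt, patch.gen, utils.gen.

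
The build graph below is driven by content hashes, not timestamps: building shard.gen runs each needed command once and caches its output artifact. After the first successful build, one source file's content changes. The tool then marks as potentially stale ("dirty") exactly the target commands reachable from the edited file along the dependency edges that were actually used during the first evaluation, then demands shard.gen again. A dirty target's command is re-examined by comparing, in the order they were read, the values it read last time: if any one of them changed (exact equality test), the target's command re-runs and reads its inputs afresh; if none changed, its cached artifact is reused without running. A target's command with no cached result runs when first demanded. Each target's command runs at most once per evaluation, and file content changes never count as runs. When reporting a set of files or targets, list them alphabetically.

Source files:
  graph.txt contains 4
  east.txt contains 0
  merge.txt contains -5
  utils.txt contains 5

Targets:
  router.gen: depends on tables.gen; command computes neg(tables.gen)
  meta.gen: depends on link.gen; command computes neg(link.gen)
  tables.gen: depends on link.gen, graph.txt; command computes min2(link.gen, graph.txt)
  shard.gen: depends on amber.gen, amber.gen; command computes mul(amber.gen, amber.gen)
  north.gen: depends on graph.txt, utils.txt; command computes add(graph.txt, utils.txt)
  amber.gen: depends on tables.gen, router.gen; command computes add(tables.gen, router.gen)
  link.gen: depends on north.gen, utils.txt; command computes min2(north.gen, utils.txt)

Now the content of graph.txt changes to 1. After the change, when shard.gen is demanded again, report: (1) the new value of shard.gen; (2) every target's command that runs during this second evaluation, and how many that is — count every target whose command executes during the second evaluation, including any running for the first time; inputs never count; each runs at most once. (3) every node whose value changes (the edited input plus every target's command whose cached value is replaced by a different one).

shard.gen now evaluates to 0.
Run set: amber.gen, link.gen, north.gen, router.gen, tables.gen (5 run).
Changed values: graph.txt, north.gen, router.gen, tables.gen.
The important point: at shard.gen every value read last time is unchanged, so the dirty flag clears without a run.

Initial pass — values computed on the first demand:
  north.gen = add(4, 5) = 9
  link.gen = min2(9, 5) = 5
  tables.gen = min2(5, 4) = 4
  router.gen = neg(4) = -4
  amber.gen = add(4, -4) = 0
  shard.gen = mul(0, 0) = 0

Second demand — change propagation:
  north.gen: re-runs because graph.txt 4->1; new result 6.
  link.gen: re-runs because north.gen 9->6; new result 5 (unchanged).
  tables.gen: re-runs because graph.txt 4->1; new result 1.
  router.gen: re-runs because tables.gen 4->1; new result -1.
  amber.gen: re-runs because tables.gen 4->1; router.gen -4->-1; new result 0 (unchanged).
  shard.gen: re-examined; everything it read last time is the same (amber.gen unchanged, amber.gen unchanged) — cache 0 kept, no run.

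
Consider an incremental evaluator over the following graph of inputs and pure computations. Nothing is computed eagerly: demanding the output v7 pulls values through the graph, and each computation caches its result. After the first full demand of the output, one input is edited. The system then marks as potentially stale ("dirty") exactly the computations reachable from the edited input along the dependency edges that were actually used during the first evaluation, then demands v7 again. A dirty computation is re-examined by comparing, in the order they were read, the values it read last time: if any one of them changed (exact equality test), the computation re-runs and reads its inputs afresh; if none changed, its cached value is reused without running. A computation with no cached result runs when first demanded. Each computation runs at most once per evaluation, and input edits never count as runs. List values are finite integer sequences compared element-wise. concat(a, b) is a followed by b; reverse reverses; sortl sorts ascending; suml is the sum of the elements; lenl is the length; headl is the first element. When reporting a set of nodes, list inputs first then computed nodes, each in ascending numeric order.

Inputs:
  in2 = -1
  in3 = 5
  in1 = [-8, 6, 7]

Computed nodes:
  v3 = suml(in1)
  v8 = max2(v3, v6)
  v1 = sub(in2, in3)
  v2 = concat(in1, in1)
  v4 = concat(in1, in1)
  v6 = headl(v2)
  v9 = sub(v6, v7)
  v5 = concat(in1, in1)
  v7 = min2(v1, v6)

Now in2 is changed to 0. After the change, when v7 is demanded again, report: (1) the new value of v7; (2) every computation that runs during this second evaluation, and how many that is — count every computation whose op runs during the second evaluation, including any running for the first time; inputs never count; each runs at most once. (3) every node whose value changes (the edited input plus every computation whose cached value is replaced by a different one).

v7 now evaluates to -8.
Run set: v1, v7 (2 run).
Changed values: in2, v1.

Initial pass — values computed on the first demand:
  v1 = sub(-1, 5) = -6
  v2 = concat([-8, 6, 7], [-8, 6, 7]) = [-8, 6, 7, -8, 6, 7]
  v6 = headl([-8, 6, 7, -8, 6, 7]) = -8
  v7 = min2(-6, -8) = -8

Second demand — change propagation:
  v1: re-runs because in2 -1->0; new result -5.
  v7: re-runs because v1 -6->-5; new result -8 (unchanged).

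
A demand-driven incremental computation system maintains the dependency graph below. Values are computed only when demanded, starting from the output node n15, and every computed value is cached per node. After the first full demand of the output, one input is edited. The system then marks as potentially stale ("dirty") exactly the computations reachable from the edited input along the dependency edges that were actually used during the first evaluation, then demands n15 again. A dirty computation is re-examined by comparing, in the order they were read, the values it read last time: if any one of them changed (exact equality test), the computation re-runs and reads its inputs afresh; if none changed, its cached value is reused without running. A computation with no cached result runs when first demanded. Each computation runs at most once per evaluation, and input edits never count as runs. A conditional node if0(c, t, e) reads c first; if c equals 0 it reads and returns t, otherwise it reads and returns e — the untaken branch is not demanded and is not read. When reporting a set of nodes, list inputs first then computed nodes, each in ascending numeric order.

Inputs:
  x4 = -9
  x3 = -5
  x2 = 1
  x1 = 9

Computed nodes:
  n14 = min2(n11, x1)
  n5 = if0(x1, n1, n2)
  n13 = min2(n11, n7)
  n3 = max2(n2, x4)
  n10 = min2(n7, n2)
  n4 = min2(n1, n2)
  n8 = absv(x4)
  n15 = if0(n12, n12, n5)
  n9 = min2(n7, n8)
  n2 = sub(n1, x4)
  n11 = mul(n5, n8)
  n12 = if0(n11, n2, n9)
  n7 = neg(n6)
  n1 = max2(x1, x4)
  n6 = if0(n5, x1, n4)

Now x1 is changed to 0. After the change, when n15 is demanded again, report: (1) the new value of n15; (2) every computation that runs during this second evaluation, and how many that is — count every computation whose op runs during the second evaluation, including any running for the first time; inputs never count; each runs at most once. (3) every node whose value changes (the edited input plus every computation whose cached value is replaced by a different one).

First evaluation (everything demanded from the output):
  n1 = max2(9, -9) = 9
  n2 = sub(9, -9) = 18
  n4 = min2(9, 18) = 9
  n5 = if0(x1=9 -> else branch n2) = 18
  n6 = if0(n5=18 -> else branch n4) = 9
  n7 = neg(9) = -9
  n8 = absv(-9) = 9
  n9 = min2(-9, 9) = -9
  n11 = mul(18, 9) = 162
  n12 = if0(n11=162 -> else branch n9) = -9
  n15 = if0(n12=-9 -> else branch n5) = 18

Propagation after the edit:
  n1: runs — x1 9->0; result 0.
  n2: runs — n1 9->0; result 9.
  n4: marked dirty but never re-examined — demand shifted away from it.
  n5: runs — x1 9->0; n2 18->9; result 0.
  n6: marked dirty but never re-examined — demand shifted away from it.
  n7: marked dirty but never re-examined — demand shifted away from it.
  n9: marked dirty but never re-examined — demand shifted away from it.
  n11: runs — n5 18->0; result 0.
  n12: runs — n11 162->0; result 9.
  n15: runs — n12 -9->9; n5 18->0; result 0.

Key observation: a condition flipped, so demand moved to the other branch — n4, n6, n7, n9 are never re-examined.

New value of n15: 0.
Computations that run: n1, n2, n5, n11, n12, n15 — 6 in total.
Values that change: x1, n1, n2, n5, n11, n12, n15.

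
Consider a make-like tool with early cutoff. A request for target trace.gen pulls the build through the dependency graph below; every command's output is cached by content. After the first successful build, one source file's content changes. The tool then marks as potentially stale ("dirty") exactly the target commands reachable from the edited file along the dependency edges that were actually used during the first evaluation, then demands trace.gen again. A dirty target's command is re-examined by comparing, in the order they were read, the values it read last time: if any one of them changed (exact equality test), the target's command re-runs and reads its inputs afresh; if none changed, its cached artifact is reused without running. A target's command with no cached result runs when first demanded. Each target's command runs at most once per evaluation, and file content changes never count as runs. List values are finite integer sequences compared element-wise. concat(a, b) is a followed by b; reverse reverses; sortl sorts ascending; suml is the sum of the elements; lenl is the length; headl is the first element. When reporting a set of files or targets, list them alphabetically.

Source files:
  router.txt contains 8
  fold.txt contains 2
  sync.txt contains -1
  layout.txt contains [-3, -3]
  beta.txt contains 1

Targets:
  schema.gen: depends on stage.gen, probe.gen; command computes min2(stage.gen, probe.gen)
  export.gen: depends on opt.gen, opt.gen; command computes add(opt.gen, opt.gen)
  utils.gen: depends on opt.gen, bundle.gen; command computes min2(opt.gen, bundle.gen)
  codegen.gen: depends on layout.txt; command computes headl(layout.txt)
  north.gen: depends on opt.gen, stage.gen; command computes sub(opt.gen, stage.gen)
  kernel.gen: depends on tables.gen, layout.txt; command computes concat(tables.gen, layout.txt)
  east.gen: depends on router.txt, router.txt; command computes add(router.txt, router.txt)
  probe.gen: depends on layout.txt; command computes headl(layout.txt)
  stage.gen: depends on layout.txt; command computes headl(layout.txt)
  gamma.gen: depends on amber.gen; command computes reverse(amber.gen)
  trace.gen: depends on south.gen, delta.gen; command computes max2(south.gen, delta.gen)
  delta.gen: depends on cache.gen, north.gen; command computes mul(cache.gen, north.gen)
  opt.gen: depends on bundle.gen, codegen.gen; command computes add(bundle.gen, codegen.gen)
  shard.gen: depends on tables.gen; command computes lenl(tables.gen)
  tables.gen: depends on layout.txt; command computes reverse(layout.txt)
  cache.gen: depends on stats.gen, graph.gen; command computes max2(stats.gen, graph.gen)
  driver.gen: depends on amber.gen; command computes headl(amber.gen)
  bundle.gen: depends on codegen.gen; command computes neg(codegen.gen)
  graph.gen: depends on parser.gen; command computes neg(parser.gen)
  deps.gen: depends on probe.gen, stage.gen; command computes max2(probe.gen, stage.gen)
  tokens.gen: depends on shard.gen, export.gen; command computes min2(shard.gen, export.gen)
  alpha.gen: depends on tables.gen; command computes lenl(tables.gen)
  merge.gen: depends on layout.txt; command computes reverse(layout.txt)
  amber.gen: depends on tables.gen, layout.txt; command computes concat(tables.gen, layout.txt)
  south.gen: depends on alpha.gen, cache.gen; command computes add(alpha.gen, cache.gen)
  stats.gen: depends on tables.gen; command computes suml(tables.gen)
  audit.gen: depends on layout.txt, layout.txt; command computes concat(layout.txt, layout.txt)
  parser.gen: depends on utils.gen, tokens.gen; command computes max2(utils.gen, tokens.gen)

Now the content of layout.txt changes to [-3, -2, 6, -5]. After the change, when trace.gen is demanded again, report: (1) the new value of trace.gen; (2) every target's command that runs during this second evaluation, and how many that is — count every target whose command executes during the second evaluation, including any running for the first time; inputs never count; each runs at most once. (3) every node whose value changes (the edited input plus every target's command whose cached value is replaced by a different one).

Demanding trace.gen again yields 4.
10 target commands run: alpha.gen, cache.gen, codegen.gen, shard.gen, south.gen, stage.gen, stats.gen, tables.gen, tokens.gen, trace.gen.
The nodes whose values change: alpha.gen, layout.txt, shard.gen, south.gen, stats.gen, tables.gen, trace.gen.
Note where the cutoff bites: bundle.gen is checked, finds nothing changed, and keeps its cache.

First demand of the output computes:
  codegen.gen = headl([-3, -3]) = -3
  bundle.gen = neg(-3) = 3
  opt.gen = add(3, -3) = 0
  export.gen = add(0, 0) = 0
  stage.gen = headl([-3, -3]) = -3
  north.gen = sub(0, -3) = 3
  tables.gen = reverse([-3, -3]) = [-3, -3]
  alpha.gen = lenl([-3, -3]) = 2
  shard.gen = lenl([-3, -3]) = 2
  stats.gen = suml([-3, -3]) = -6
  tokens.gen = min2(2, 0) = 0
  utils.gen = min2(0, 3) = 0
  parser.gen = max2(0, 0) = 0
  graph.gen = neg(0) = 0
  cache.gen = max2(-6, 0) = 0
  delta.gen = mul(0, 3) = 0
  south.gen = add(2, 0) = 2
  trace.gen = max2(2, 0) = 2

After the edit, cleaning proceeds:
  codegen.gen: a read changed (layout.txt [-3, -3]->[-3, -2, 6, -5]) — executes, giving -3 — identical to its old value.
  bundle.gen: dirty, but its reads are unchanged (codegen.gen unchanged); cached 3 stands.
  opt.gen: dirty, but its reads are unchanged (bundle.gen unchanged, codegen.gen unchanged); cached 0 stands.
  export.gen: dirty, but its reads are unchanged (opt.gen unchanged, opt.gen unchanged); cached 0 stands.
  stage.gen: a read changed (layout.txt [-3, -3]->[-3, -2, 6, -5]) — executes, giving -3 — identical to its old value.
  north.gen: dirty, but its reads are unchanged (opt.gen unchanged, stage.gen unchanged); cached 3 stands.
  tables.gen: a read changed (layout.txt [-3, -3]->[-3, -2, 6, -5]) — executes, giving [-5, 6, -2, -3].
  alpha.gen: a read changed (tables.gen [-3, -3]->[-5, 6, -2, -3]) — executes, giving 4.
  shard.gen: a read changed (tables.gen [-3, -3]->[-5, 6, -2, -3]) — executes, giving 4.
  stats.gen: a read changed (tables.gen [-3, -3]->[-5, 6, -2, -3]) — executes, giving -4.
  tokens.gen: a read changed (shard.gen 2->4) — executes, giving 0 — identical to its old value.
  utils.gen: dirty, but its reads are unchanged (opt.gen unchanged, bundle.gen unchanged); cached 0 stands.
  parser.gen: dirty, but its reads are unchanged (utils.gen unchanged, tokens.gen unchanged); cached 0 stands.
  graph.gen: dirty, but its reads are unchanged (parser.gen unchanged); cached 0 stands.
  cache.gen: a read changed (stats.gen -6->-4) — executes, giving 0 — identical to its old value.
  delta.gen: dirty, but its reads are unchanged (cache.gen unchanged, north.gen unchanged); cached 0 stands.
  south.gen: a read changed (alpha.gen 2->4) — executes, giving 4.
  trace.gen: a read changed (south.gen 2->4) — executes, giving 4.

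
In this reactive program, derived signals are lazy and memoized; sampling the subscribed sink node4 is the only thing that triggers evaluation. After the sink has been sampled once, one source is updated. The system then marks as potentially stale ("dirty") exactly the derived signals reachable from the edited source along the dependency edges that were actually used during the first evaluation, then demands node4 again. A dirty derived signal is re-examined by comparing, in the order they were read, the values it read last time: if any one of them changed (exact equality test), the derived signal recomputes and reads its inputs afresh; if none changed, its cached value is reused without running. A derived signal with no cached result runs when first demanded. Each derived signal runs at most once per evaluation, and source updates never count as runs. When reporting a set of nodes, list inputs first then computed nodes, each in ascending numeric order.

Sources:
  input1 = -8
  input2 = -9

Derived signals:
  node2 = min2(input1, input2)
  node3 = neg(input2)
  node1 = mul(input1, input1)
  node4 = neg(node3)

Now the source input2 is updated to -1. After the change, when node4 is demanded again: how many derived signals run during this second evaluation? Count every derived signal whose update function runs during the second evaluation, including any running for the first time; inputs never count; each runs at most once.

First demand of the output computes:
  node3 = neg(-9) = 9
  node4 = neg(9) = -9

After the edit, cleaning proceeds:
  node3: a read changed (input2 -9->-1) — executes, giving 1.
  node4: a read changed (node3 9->1) — executes, giving -1.

2 derived signals run: node3, node4.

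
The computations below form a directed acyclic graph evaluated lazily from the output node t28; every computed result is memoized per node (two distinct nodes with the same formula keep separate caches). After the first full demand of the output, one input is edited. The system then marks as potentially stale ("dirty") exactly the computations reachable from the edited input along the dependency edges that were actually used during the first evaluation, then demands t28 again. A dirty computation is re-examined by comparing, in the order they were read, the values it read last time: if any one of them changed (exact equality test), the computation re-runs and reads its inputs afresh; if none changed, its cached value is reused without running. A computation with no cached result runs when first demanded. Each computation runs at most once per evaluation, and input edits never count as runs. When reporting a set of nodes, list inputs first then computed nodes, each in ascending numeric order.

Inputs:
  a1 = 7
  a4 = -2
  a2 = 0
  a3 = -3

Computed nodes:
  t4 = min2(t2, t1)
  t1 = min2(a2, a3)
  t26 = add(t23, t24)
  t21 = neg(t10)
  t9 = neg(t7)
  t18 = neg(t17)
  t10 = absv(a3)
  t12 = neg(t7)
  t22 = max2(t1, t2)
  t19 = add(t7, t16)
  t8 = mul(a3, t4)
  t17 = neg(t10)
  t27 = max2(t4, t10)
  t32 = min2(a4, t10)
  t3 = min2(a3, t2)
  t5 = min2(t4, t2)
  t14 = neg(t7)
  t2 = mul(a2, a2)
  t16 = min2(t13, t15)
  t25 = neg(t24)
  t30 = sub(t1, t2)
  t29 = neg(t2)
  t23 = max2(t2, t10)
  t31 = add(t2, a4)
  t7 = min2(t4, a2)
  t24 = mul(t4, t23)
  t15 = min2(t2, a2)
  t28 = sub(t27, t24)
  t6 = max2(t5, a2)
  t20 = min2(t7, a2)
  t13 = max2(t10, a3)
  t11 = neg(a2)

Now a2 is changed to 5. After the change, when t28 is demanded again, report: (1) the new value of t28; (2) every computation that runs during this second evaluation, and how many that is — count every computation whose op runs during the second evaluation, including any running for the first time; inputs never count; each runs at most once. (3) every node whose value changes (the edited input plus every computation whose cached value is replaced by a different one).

First demand of the output computes:
  t1 = min2(0, -3) = -3
  t2 = mul(0, 0) = 0
  t4 = min2(0, -3) = -3
  t10 = absv(-3) = 3
  t23 = max2(0, 3) = 3
  t24 = mul(-3, 3) = -9
  t27 = max2(-3, 3) = 3
  t28 = sub(3, -9) = 12

After the edit, cleaning proceeds:
  t1: a read changed (a2 0->5) — executes, giving -3 — identical to its old value.
  t2: a read changed (a2 0->5; a2 0->5) — executes, giving 25.
  t4: a read changed (t2 0->25) — executes, giving -3 — identical to its old value.
  t23: a read changed (t2 0->25) — executes, giving 25.
  t24: a read changed (t23 3->25) — executes, giving -75.
  t27: dirty, but its reads are unchanged (t4 unchanged, t10 unchanged); cached 3 stands.
  t28: a read changed (t24 -9->-75) — executes, giving 78.

Note where the cutoff bites: t27 is checked, finds nothing changed, and keeps its cache.

Demanding t28 again yields 78.
6 computations run: t1, t2, t4, t23, t24, t28.
The nodes whose values change: a2, t2, t23, t24, t28.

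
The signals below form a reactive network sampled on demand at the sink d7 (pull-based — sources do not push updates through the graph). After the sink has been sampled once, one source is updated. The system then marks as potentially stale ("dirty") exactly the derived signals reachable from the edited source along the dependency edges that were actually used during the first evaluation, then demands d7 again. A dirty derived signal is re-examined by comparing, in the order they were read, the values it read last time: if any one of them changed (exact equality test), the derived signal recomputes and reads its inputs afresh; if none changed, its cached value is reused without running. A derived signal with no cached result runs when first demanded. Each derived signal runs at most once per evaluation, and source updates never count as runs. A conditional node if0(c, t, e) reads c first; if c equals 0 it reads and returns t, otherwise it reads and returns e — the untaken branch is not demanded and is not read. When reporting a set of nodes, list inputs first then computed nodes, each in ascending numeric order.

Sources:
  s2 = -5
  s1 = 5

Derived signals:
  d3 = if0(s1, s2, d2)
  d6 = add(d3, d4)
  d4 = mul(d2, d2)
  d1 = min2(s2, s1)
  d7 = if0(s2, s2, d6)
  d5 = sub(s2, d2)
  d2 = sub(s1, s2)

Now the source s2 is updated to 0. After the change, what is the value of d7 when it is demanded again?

d7 now evaluates to 0.
The important point: the flipped condition redirects demand; d2, d3, d4, d6 are left stale, never re-checked.

Initial pass — values computed on the first demand:
  d2 = sub(5, -5) = 10
  d3 = if0(s1=5 -> else branch d2) = 10
  d4 = mul(10, 10) = 100
  d6 = add(10, 100) = 110
  d7 = if0(s2=-5 -> else branch d6) = 110

Second demand — change propagation:
  d2: dirty yet unreached — the second evaluation never asks for it.
  d3: dirty yet unreached — the second evaluation never asks for it.
  d4: dirty yet unreached — the second evaluation never asks for it.
  d6: dirty yet unreached — the second evaluation never asks for it.
  d7: re-runs because s2 -5->0; new result 0.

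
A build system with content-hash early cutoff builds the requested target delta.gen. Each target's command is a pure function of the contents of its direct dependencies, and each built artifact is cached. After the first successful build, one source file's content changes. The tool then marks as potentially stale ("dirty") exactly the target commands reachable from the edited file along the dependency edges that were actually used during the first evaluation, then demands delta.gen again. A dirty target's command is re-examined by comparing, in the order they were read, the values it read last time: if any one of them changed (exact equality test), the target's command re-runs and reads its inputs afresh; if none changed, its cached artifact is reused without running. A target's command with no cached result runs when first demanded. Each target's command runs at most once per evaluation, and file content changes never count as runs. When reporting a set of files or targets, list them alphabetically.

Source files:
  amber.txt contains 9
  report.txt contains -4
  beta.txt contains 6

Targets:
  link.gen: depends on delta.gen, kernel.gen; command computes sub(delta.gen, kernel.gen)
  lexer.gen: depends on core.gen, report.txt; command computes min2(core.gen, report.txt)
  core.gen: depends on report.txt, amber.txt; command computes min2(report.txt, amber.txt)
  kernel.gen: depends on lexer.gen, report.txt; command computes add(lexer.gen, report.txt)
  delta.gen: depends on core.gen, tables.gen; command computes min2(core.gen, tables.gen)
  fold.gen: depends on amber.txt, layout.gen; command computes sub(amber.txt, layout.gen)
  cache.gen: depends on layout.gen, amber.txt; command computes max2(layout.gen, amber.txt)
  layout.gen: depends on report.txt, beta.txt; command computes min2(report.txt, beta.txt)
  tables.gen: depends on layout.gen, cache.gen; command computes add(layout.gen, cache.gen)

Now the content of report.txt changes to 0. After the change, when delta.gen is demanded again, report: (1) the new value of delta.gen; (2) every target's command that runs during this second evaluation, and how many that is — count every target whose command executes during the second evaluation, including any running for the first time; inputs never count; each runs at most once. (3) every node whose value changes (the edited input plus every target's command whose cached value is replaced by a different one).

First evaluation (everything demanded from the output):
  core.gen = min2(-4, 9) = -4
  layout.gen = min2(-4, 6) = -4
  cache.gen = max2(-4, 9) = 9
  tables.gen = add(-4, 9) = 5
  delta.gen = min2(-4, 5) = -4

Propagation after the edit:
  core.gen: runs — report.txt -4->0; result 0.
  layout.gen: runs — report.txt -4->0; result 0.
  cache.gen: runs — layout.gen -4->0; result 9 (same value as before).
  tables.gen: runs — layout.gen -4->0; result 9.
  delta.gen: runs — core.gen -4->0; tables.gen 5->9; result 0.

New value of delta.gen: 0.
Target commands that run: cache.gen, core.gen, delta.gen, layout.gen, tables.gen — 5 in total.
Values that change: core.gen, delta.gen, layout.gen, report.txt, tables.gen.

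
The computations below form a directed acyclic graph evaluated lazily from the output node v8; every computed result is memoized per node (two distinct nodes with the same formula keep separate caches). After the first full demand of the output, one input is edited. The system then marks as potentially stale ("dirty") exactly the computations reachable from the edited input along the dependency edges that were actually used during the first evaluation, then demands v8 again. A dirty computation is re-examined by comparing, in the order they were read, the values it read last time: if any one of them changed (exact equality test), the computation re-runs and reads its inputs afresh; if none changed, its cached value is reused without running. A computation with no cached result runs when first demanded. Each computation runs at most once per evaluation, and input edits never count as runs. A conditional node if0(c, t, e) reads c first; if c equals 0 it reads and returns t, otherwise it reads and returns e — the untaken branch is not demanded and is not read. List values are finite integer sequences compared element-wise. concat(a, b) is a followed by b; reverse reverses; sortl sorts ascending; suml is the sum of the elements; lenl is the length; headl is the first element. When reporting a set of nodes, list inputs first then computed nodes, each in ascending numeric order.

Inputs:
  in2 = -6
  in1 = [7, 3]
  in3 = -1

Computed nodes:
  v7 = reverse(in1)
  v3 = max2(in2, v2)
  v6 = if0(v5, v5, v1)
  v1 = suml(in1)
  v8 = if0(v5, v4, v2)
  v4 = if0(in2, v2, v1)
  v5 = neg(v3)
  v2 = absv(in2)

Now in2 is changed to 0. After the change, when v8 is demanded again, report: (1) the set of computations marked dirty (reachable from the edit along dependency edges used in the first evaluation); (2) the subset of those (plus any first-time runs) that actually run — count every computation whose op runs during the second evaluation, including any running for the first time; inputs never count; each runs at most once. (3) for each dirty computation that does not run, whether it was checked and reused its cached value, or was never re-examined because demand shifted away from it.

The edit dirties: v2, v3, v5, v8.
5 computations run: v2, v3, v4, v5, v8.
No dirty computation escaped a run.
Note the branch switch — v4 had no cache and runs now for the first time.

First demand of the output computes:
  v2 = absv(-6) = 6
  v3 = max2(-6, 6) = 6
  v5 = neg(6) = -6
  v8 = if0(v5=-6 -> else branch v2) = 6

After the edit, cleaning proceeds:
  v2: a read changed (in2 -6->0) — executes, giving 0.
  v3: a read changed (in2 -6->0; v2 6->0) — executes, giving 0.
  v4: had never run; runs now, result 0.
  v5: a read changed (v3 6->0) — executes, giving 0.
  v8: a read changed (v5 -6->0; v2 6->0) — executes, giving 0.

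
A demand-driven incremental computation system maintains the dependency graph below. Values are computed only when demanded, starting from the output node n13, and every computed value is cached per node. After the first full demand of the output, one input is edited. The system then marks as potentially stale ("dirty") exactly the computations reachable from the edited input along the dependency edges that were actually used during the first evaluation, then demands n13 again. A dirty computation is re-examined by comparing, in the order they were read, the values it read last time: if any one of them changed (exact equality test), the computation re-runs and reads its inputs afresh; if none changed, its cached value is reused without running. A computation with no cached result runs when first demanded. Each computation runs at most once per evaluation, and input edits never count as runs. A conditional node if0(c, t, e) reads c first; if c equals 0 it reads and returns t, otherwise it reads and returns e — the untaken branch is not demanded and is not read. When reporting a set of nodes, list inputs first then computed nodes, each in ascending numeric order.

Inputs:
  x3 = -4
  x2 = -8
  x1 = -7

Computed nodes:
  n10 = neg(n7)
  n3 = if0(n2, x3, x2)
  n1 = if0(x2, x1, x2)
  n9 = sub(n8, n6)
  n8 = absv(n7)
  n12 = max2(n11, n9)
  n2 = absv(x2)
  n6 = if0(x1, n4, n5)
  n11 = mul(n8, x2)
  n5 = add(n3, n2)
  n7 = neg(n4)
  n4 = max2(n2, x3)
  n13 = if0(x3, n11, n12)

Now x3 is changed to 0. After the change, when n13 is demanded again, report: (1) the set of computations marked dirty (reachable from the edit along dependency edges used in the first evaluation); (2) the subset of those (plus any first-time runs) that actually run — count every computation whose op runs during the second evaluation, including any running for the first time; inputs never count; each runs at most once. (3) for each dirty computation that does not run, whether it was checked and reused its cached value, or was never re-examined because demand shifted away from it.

First evaluation (everything demanded from the output):
  n2 = absv(-8) = 8
  n3 = if0(n2=8 -> else branch x2) = -8
  n4 = max2(8, -4) = 8
  n5 = add(-8, 8) = 0
  n6 = if0(x1=-7 -> else branch n5) = 0
  n7 = neg(8) = -8
  n8 = absv(-8) = 8
  n9 = sub(8, 0) = 8
  n11 = mul(8, -8) = -64
  n12 = max2(-64, 8) = 8
  n13 = if0(x3=-4 -> else branch n12) = 8

Propagation after the edit:
  n4: runs — x3 -4->0; result 8 (same value as before).
  n7: checked — values it read are unchanged (n4 unchanged); reused cached -8 without running.
  n8: checked — values it read are unchanged (n7 unchanged); reused cached 8 without running.
  n9: marked dirty but never re-examined — demand shifted away from it.
  n11: checked — values it read are unchanged (n8 unchanged, x2 unchanged); reused cached -64 without running.
  n12: marked dirty but never re-examined — demand shifted away from it.
  n13: runs — x3 -4->0; result -64.

Key observation: a condition flipped, so demand moved to the other branch — n9, n12 are never re-examined.

Marked dirty: n4, n7, n8, n9, n11, n12, n13.
Computations that run: n4, n13 — 2 in total.
Checked but reused from cache: n7, n8, n11.
Never re-examined (demand shifted away): n9, n12.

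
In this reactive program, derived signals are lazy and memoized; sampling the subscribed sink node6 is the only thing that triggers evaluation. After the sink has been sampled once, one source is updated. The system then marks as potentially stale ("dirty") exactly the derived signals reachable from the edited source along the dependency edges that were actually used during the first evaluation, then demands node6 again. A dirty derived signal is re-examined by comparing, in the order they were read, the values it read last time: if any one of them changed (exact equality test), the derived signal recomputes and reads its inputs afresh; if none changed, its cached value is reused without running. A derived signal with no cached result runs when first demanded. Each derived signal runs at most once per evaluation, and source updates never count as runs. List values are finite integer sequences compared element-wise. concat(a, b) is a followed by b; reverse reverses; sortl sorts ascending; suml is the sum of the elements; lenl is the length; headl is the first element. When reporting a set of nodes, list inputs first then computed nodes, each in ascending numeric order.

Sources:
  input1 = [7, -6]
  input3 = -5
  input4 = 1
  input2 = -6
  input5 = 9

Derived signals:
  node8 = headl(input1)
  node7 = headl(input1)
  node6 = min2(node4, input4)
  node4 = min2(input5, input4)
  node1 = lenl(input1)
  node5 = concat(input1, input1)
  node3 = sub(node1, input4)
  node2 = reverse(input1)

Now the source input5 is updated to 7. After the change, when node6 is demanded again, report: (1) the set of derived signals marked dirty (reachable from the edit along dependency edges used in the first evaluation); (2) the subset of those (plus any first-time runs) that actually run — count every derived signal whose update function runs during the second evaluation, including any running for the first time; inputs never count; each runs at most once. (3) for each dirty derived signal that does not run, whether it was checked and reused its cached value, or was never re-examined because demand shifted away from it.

First demand of the output computes:
  node4 = min2(9, 1) = 1
  node6 = min2(1, 1) = 1

After the edit, cleaning proceeds:
  node4: a read changed (input5 9->7) — executes, giving 1 — identical to its old value.
  node6: dirty, but its reads are unchanged (node4 unchanged, input4 unchanged); cached 1 stands.

Note the absorption at node4: it re-runs yet its value is the same, leaving the output's value untouched.

The edit dirties: node4, node6.
1 derived signals run: node4.
Cache hits after checking: node6.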